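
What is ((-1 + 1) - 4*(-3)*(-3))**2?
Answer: 1296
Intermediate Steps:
((-1 + 1) - 4*(-3)*(-3))**2 = (0 + 12*(-3))**2 = (0 - 36)**2 = (-36)**2 = 1296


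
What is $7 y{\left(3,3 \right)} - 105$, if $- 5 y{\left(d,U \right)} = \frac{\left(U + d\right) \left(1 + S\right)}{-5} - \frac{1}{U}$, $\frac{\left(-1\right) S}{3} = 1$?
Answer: $- \frac{8092}{75} \approx -107.89$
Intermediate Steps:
$S = -3$ ($S = \left(-3\right) 1 = -3$)
$y{\left(d,U \right)} = - \frac{2 U}{25} - \frac{2 d}{25} + \frac{1}{5 U}$ ($y{\left(d,U \right)} = - \frac{\frac{\left(U + d\right) \left(1 - 3\right)}{-5} - \frac{1}{U}}{5} = - \frac{\left(U + d\right) \left(-2\right) \left(- \frac{1}{5}\right) - \frac{1}{U}}{5} = - \frac{\left(- 2 U - 2 d\right) \left(- \frac{1}{5}\right) - \frac{1}{U}}{5} = - \frac{\left(\frac{2 U}{5} + \frac{2 d}{5}\right) - \frac{1}{U}}{5} = - \frac{- \frac{1}{U} + \frac{2 U}{5} + \frac{2 d}{5}}{5} = - \frac{2 U}{25} - \frac{2 d}{25} + \frac{1}{5 U}$)
$7 y{\left(3,3 \right)} - 105 = 7 \frac{5 - 6 \left(3 + 3\right)}{25 \cdot 3} - 105 = 7 \cdot \frac{1}{25} \cdot \frac{1}{3} \left(5 - 6 \cdot 6\right) - 105 = 7 \cdot \frac{1}{25} \cdot \frac{1}{3} \left(5 - 36\right) - 105 = 7 \cdot \frac{1}{25} \cdot \frac{1}{3} \left(-31\right) - 105 = 7 \left(- \frac{31}{75}\right) - 105 = - \frac{217}{75} - 105 = - \frac{8092}{75}$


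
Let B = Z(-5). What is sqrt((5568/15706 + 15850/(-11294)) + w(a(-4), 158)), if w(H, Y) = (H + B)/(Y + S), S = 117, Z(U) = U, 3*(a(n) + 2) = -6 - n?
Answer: I*sqrt(57649485798652523754)/7317072015 ≈ 1.0377*I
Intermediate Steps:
a(n) = -4 - n/3 (a(n) = -2 + (-6 - n)/3 = -2 + (-2 - n/3) = -4 - n/3)
B = -5
w(H, Y) = (-5 + H)/(117 + Y) (w(H, Y) = (H - 5)/(Y + 117) = (-5 + H)/(117 + Y))
sqrt((5568/15706 + 15850/(-11294)) + w(a(-4), 158)) = sqrt((5568/15706 + 15850/(-11294)) + (-5 + (-4 - 1/3*(-4)))/(117 + 158)) = sqrt((5568*(1/15706) + 15850*(-1/11294)) + (-5 + (-4 + 4/3))/275) = sqrt((2784/7853 - 7925/5647) + (-5 - 8/3)/275) = sqrt(-46513777/44345891 + (1/275)*(-23/3)) = sqrt(-46513777/44345891 - 23/825) = sqrt(-39393821518/36585360075) = I*sqrt(57649485798652523754)/7317072015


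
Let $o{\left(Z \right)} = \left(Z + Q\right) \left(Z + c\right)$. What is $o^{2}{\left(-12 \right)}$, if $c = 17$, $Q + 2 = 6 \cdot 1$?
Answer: $1600$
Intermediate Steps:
$Q = 4$ ($Q = -2 + 6 \cdot 1 = -2 + 6 = 4$)
$o{\left(Z \right)} = \left(4 + Z\right) \left(17 + Z\right)$ ($o{\left(Z \right)} = \left(Z + 4\right) \left(Z + 17\right) = \left(4 + Z\right) \left(17 + Z\right)$)
$o^{2}{\left(-12 \right)} = \left(68 + \left(-12\right)^{2} + 21 \left(-12\right)\right)^{2} = \left(68 + 144 - 252\right)^{2} = \left(-40\right)^{2} = 1600$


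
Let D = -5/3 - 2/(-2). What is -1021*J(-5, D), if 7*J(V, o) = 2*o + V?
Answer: 19399/21 ≈ 923.76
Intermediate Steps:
D = -⅔ (D = -5*⅓ - 2*(-½) = -5/3 + 1 = -⅔ ≈ -0.66667)
J(V, o) = V/7 + 2*o/7 (J(V, o) = (2*o + V)/7 = (V + 2*o)/7 = V/7 + 2*o/7)
-1021*J(-5, D) = -1021*((⅐)*(-5) + (2/7)*(-⅔)) = -1021*(-5/7 - 4/21) = -1021*(-19/21) = 19399/21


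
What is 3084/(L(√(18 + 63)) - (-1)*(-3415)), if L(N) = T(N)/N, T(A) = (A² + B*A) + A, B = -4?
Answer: -3084/3409 ≈ -0.90466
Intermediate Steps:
T(A) = A² - 3*A (T(A) = (A² - 4*A) + A = A² - 3*A)
L(N) = -3 + N (L(N) = (N*(-3 + N))/N = -3 + N)
3084/(L(√(18 + 63)) - (-1)*(-3415)) = 3084/((-3 + √(18 + 63)) - (-1)*(-3415)) = 3084/((-3 + √81) - 1*3415) = 3084/((-3 + 9) - 3415) = 3084/(6 - 3415) = 3084/(-3409) = 3084*(-1/3409) = -3084/3409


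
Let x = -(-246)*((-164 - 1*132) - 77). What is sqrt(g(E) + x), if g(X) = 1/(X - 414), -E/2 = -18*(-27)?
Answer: I*sqrt(19585194706)/462 ≈ 302.92*I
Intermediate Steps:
E = -972 (E = -(-36)*(-27) = -2*486 = -972)
x = -91758 (x = -(-246)*((-164 - 132) - 77) = -(-246)*(-296 - 77) = -(-246)*(-373) = -1*91758 = -91758)
g(X) = 1/(-414 + X)
sqrt(g(E) + x) = sqrt(1/(-414 - 972) - 91758) = sqrt(1/(-1386) - 91758) = sqrt(-1/1386 - 91758) = sqrt(-127176589/1386) = I*sqrt(19585194706)/462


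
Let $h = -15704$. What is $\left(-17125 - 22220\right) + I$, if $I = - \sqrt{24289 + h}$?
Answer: $-39345 - \sqrt{8585} \approx -39438.0$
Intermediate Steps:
$I = - \sqrt{8585}$ ($I = - \sqrt{24289 - 15704} = - \sqrt{8585} \approx -92.655$)
$\left(-17125 - 22220\right) + I = \left(-17125 - 22220\right) - \sqrt{8585} = -39345 - \sqrt{8585}$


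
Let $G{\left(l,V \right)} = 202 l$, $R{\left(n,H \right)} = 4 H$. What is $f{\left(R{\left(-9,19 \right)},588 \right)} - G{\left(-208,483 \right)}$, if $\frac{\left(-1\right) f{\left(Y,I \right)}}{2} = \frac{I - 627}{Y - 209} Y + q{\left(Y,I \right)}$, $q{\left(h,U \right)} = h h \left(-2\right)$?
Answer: $\frac{455528}{7} \approx 65075.0$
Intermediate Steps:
$q{\left(h,U \right)} = - 2 h^{2}$ ($q{\left(h,U \right)} = h^{2} \left(-2\right) = - 2 h^{2}$)
$f{\left(Y,I \right)} = 4 Y^{2} - \frac{2 Y \left(-627 + I\right)}{-209 + Y}$ ($f{\left(Y,I \right)} = - 2 \left(\frac{I - 627}{Y - 209} Y - 2 Y^{2}\right) = - 2 \left(\frac{-627 + I}{-209 + Y} Y - 2 Y^{2}\right) = - 2 \left(\frac{Y \left(-627 + I\right)}{-209 + Y} - 2 Y^{2}\right) = - 2 \left(- 2 Y^{2} + \frac{Y \left(-627 + I\right)}{-209 + Y}\right) = 4 Y^{2} - \frac{2 Y \left(-627 + I\right)}{-209 + Y}$)
$f{\left(R{\left(-9,19 \right)},588 \right)} - G{\left(-208,483 \right)} = \frac{2 \cdot 4 \cdot 19 \left(627 - 588 - 418 \cdot 4 \cdot 19 + 2 \left(4 \cdot 19\right)^{2}\right)}{-209 + 4 \cdot 19} - 202 \left(-208\right) = 2 \cdot 76 \frac{1}{-209 + 76} \left(627 - 588 - 31768 + 2 \cdot 76^{2}\right) - -42016 = 2 \cdot 76 \frac{1}{-133} \left(627 - 588 - 31768 + 2 \cdot 5776\right) + 42016 = 2 \cdot 76 \left(- \frac{1}{133}\right) \left(627 - 588 - 31768 + 11552\right) + 42016 = 2 \cdot 76 \left(- \frac{1}{133}\right) \left(-20177\right) + 42016 = \frac{161416}{7} + 42016 = \frac{455528}{7}$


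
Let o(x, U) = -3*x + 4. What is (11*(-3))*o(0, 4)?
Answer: -132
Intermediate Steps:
o(x, U) = 4 - 3*x
(11*(-3))*o(0, 4) = (11*(-3))*(4 - 3*0) = -33*(4 + 0) = -33*4 = -132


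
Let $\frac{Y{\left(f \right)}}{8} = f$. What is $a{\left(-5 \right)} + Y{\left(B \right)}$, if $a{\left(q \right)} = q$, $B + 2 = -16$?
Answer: $-149$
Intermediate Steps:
$B = -18$ ($B = -2 - 16 = -18$)
$Y{\left(f \right)} = 8 f$
$a{\left(-5 \right)} + Y{\left(B \right)} = -5 + 8 \left(-18\right) = -5 - 144 = -149$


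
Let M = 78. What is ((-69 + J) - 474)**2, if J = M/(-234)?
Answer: 2656900/9 ≈ 2.9521e+5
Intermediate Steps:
J = -1/3 (J = 78/(-234) = 78*(-1/234) = -1/3 ≈ -0.33333)
((-69 + J) - 474)**2 = ((-69 - 1/3) - 474)**2 = (-208/3 - 474)**2 = (-1630/3)**2 = 2656900/9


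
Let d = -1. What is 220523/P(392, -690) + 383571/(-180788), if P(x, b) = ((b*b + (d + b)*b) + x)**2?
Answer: -21785549457382505/10268154698292557 ≈ -2.1217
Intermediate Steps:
P(x, b) = (x + b**2 + b*(-1 + b))**2 (P(x, b) = ((b*b + (-1 + b)*b) + x)**2 = ((b**2 + b*(-1 + b)) + x)**2 = (x + b**2 + b*(-1 + b))**2)
220523/P(392, -690) + 383571/(-180788) = 220523/((392 - 1*(-690) + 2*(-690)**2)**2) + 383571/(-180788) = 220523/((392 + 690 + 2*476100)**2) + 383571*(-1/180788) = 220523/((392 + 690 + 952200)**2) - 383571/180788 = 220523/(953282**2) - 383571/180788 = 220523/908746571524 - 383571/180788 = -21785549457382505/10268154698292557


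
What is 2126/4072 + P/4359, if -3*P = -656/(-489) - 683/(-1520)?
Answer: 2582378599357/4947415133040 ≈ 0.52197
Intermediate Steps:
P = -1331107/2229840 (P = -(-656/(-489) - 683/(-1520))/3 = -(-656*(-1/489) - 683*(-1/1520))/3 = -(656/489 + 683/1520)/3 = -⅓*1331107/743280 = -1331107/2229840 ≈ -0.59695)
2126/4072 + P/4359 = 2126/4072 - 1331107/2229840/4359 = 2126*(1/4072) - 1331107/2229840*1/4359 = 1063/2036 - 1331107/9719872560 = 2582378599357/4947415133040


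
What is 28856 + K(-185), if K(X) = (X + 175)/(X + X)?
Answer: 1067673/37 ≈ 28856.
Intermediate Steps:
K(X) = (175 + X)/(2*X) (K(X) = (175 + X)/((2*X)) = (175 + X)*(1/(2*X)) = (175 + X)/(2*X))
28856 + K(-185) = 28856 + (½)*(175 - 185)/(-185) = 28856 + (½)*(-1/185)*(-10) = 28856 + 1/37 = 1067673/37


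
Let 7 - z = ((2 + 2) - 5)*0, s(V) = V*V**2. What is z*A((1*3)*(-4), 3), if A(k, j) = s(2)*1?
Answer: 56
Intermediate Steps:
s(V) = V**3
A(k, j) = 8 (A(k, j) = 2**3*1 = 8*1 = 8)
z = 7 (z = 7 - ((2 + 2) - 5)*0 = 7 - (4 - 5)*0 = 7 - (-1)*0 = 7 - 1*0 = 7 + 0 = 7)
z*A((1*3)*(-4), 3) = 7*8 = 56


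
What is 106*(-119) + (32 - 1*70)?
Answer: -12652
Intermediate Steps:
106*(-119) + (32 - 1*70) = -12614 + (32 - 70) = -12614 - 38 = -12652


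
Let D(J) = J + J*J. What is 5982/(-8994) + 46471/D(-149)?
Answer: 47674185/33055948 ≈ 1.4422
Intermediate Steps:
D(J) = J + J**2
5982/(-8994) + 46471/D(-149) = 5982/(-8994) + 46471/((-149*(1 - 149))) = 5982*(-1/8994) + 46471/((-149*(-148))) = -997/1499 + 46471/22052 = 47674185/33055948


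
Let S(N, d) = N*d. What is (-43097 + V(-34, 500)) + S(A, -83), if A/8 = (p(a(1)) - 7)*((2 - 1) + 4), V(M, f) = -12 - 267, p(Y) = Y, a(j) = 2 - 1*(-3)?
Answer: -36736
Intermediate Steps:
a(j) = 5 (a(j) = 2 + 3 = 5)
V(M, f) = -279
A = -80 (A = 8*((5 - 7)*((2 - 1) + 4)) = 8*(-2*(1 + 4)) = 8*(-2*5) = 8*(-10) = -80)
(-43097 + V(-34, 500)) + S(A, -83) = (-43097 - 279) - 80*(-83) = -43376 + 6640 = -36736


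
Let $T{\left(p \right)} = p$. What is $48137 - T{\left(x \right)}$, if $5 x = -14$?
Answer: $\frac{240699}{5} \approx 48140.0$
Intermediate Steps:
$x = - \frac{14}{5}$ ($x = \frac{1}{5} \left(-14\right) = - \frac{14}{5} \approx -2.8$)
$48137 - T{\left(x \right)} = 48137 - - \frac{14}{5} = 48137 + \frac{14}{5} = \frac{240699}{5}$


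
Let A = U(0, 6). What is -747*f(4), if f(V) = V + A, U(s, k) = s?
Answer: -2988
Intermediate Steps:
A = 0
f(V) = V (f(V) = V + 0 = V)
-747*f(4) = -747*4 = -2988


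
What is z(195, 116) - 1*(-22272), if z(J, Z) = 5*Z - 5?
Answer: 22847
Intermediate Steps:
z(J, Z) = -5 + 5*Z
z(195, 116) - 1*(-22272) = (-5 + 5*116) - 1*(-22272) = (-5 + 580) + 22272 = 575 + 22272 = 22847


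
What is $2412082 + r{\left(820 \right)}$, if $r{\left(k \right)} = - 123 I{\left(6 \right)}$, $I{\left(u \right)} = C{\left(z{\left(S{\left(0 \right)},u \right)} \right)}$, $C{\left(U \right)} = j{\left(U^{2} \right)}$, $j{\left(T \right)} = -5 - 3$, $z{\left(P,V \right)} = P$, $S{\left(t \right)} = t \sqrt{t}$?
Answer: $2413066$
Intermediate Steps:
$S{\left(t \right)} = t^{\frac{3}{2}}$
$j{\left(T \right)} = -8$
$C{\left(U \right)} = -8$
$I{\left(u \right)} = -8$
$r{\left(k \right)} = 984$ ($r{\left(k \right)} = \left(-123\right) \left(-8\right) = 984$)
$2412082 + r{\left(820 \right)} = 2412082 + 984 = 2413066$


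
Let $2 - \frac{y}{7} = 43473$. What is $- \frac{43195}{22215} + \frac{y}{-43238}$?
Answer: $\frac{978458489}{192106434} \approx 5.0933$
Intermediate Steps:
$y = -304297$ ($y = 14 - 304311 = -304297$)
$- \frac{43195}{22215} + \frac{y}{-43238} = - \frac{43195}{22215} - \frac{304297}{-43238} = \left(-43195\right) \frac{1}{22215} - - \frac{304297}{43238} = - \frac{8639}{4443} + \frac{304297}{43238} = \frac{978458489}{192106434}$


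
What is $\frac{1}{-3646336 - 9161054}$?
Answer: $- \frac{1}{12807390} \approx -7.808 \cdot 10^{-8}$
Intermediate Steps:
$\frac{1}{-3646336 - 9161054} = \frac{1}{-12807390} = - \frac{1}{12807390}$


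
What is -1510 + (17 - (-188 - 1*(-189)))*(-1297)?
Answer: -22262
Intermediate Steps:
-1510 + (17 - (-188 - 1*(-189)))*(-1297) = -1510 + (17 - (-188 + 189))*(-1297) = -1510 + (17 - 1*1)*(-1297) = -1510 + (17 - 1)*(-1297) = -1510 + 16*(-1297) = -1510 - 20752 = -22262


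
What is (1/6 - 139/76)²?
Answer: 143641/51984 ≈ 2.7632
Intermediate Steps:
(1/6 - 139/76)² = (⅙ - 139*1/76)² = (⅙ - 139/76)² = (-379/228)² = 143641/51984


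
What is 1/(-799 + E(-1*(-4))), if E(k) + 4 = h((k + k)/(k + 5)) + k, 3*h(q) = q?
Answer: -27/21565 ≈ -0.0012520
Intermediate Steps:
h(q) = q/3
E(k) = -4 + k + 2*k/(3*(5 + k)) (E(k) = -4 + (((k + k)/(k + 5))/3 + k) = -4 + (((2*k)/(5 + k))/3 + k) = -4 + ((2*k/(5 + k))/3 + k) = -4 + (2*k/(3*(5 + k)) + k) = -4 + (k + 2*k/(3*(5 + k))) = -4 + k + 2*k/(3*(5 + k)))
1/(-799 + E(-1*(-4))) = 1/(-799 + (-20 + (-1*(-4))² + 5*(-1*(-4))/3)/(5 - 1*(-4))) = 1/(-799 + (-20 + 4² + (5/3)*4)/(5 + 4)) = 1/(-799 + (-20 + 16 + 20/3)/9) = 1/(-799 + (⅑)*(8/3)) = 1/(-799 + 8/27) = 1/(-21565/27) = -27/21565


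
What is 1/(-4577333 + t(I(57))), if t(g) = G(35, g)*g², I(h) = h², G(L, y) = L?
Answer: 1/364882702 ≈ 2.7406e-9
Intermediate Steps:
t(g) = 35*g²
1/(-4577333 + t(I(57))) = 1/(-4577333 + 35*(57²)²) = 1/(-4577333 + 35*3249²) = 1/(-4577333 + 35*10556001) = 1/(-4577333 + 369460035) = 1/364882702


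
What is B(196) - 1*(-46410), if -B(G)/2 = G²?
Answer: -30422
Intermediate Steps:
B(G) = -2*G²
B(196) - 1*(-46410) = -2*196² - 1*(-46410) = -2*38416 + 46410 = -76832 + 46410 = -30422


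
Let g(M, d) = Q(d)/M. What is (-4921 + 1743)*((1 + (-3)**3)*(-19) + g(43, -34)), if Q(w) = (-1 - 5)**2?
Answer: -67621484/43 ≈ -1.5726e+6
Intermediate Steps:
Q(w) = 36 (Q(w) = (-6)**2 = 36)
g(M, d) = 36/M
(-4921 + 1743)*((1 + (-3)**3)*(-19) + g(43, -34)) = (-4921 + 1743)*((1 + (-3)**3)*(-19) + 36/43) = -3178*((1 - 27)*(-19) + 36*(1/43)) = -3178*(-26*(-19) + 36/43) = -3178*(494 + 36/43) = -3178*21278/43 = -67621484/43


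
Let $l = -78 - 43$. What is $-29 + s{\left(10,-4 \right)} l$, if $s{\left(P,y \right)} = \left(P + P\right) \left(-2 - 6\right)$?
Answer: $19331$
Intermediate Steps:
$s{\left(P,y \right)} = - 16 P$ ($s{\left(P,y \right)} = 2 P \left(-8\right) = - 16 P$)
$l = -121$ ($l = -78 - 43 = -121$)
$-29 + s{\left(10,-4 \right)} l = -29 + \left(-16\right) 10 \left(-121\right) = -29 - -19360 = -29 + 19360 = 19331$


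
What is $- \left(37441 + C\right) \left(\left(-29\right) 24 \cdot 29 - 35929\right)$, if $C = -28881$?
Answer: $480327280$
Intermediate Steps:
$- \left(37441 + C\right) \left(\left(-29\right) 24 \cdot 29 - 35929\right) = - \left(37441 - 28881\right) \left(\left(-29\right) 24 \cdot 29 - 35929\right) = - 8560 \left(\left(-696\right) 29 - 35929\right) = - 8560 \left(-20184 - 35929\right) = - 8560 \left(-56113\right) = \left(-1\right) \left(-480327280\right) = 480327280$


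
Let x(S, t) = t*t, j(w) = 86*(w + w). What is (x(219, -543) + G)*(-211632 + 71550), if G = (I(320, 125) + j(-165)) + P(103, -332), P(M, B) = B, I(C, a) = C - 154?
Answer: -37304256846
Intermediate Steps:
I(C, a) = -154 + C
j(w) = 172*w (j(w) = 86*(2*w) = 172*w)
x(S, t) = t²
G = -28546 (G = ((-154 + 320) + 172*(-165)) - 332 = (166 - 28380) - 332 = -28214 - 332 = -28546)
(x(219, -543) + G)*(-211632 + 71550) = ((-543)² - 28546)*(-211632 + 71550) = (294849 - 28546)*(-140082) = 266303*(-140082) = -37304256846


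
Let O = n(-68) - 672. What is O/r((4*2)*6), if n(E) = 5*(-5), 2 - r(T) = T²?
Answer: 697/2302 ≈ 0.30278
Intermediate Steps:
r(T) = 2 - T²
n(E) = -25
O = -697 (O = -25 - 672 = -697)
O/r((4*2)*6) = -697/(2 - ((4*2)*6)²) = -697/(2 - (8*6)²) = -697/(2 - 1*48²) = -697/(2 - 1*2304) = -697/(2 - 2304) = -697/(-2302) = -697*(-1/2302) = 697/2302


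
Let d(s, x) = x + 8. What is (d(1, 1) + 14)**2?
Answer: 529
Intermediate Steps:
d(s, x) = 8 + x
(d(1, 1) + 14)**2 = ((8 + 1) + 14)**2 = (9 + 14)**2 = 23**2 = 529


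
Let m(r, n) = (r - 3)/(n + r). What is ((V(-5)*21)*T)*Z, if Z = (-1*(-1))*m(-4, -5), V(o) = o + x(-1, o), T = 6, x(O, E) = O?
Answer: -588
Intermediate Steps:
m(r, n) = (-3 + r)/(n + r)
V(o) = -1 + o (V(o) = o - 1 = -1 + o)
Z = 7/9 (Z = (-1*(-1))*((-3 - 4)/(-5 - 4)) = 1*(-7/(-9)) = 1*(-⅑*(-7)) = 1*(7/9) = 7/9 ≈ 0.77778)
((V(-5)*21)*T)*Z = (((-1 - 5)*21)*6)*(7/9) = (-6*21*6)*(7/9) = -126*6*(7/9) = -756*7/9 = -588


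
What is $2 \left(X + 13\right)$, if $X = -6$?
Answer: $14$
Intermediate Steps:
$2 \left(X + 13\right) = 2 \left(-6 + 13\right) = 2 \cdot 7 = 14$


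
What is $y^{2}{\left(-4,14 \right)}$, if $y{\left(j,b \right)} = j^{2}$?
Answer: $256$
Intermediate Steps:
$y^{2}{\left(-4,14 \right)} = \left(\left(-4\right)^{2}\right)^{2} = 16^{2} = 256$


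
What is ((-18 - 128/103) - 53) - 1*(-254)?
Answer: 18721/103 ≈ 181.76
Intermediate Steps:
((-18 - 128/103) - 53) - 1*(-254) = ((-18 - 128*1/103) - 53) + 254 = ((-18 - 128/103) - 53) + 254 = (-1982/103 - 53) + 254 = -7441/103 + 254 = 18721/103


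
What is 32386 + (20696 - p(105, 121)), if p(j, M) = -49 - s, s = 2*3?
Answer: 53137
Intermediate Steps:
s = 6
p(j, M) = -55 (p(j, M) = -49 - 1*6 = -49 - 6 = -55)
32386 + (20696 - p(105, 121)) = 32386 + (20696 - 1*(-55)) = 32386 + (20696 + 55) = 32386 + 20751 = 53137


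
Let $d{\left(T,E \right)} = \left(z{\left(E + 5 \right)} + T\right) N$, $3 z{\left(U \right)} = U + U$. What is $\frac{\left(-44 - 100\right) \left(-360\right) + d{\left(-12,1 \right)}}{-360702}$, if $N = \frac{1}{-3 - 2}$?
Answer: $- \frac{129604}{901755} \approx -0.14372$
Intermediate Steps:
$z{\left(U \right)} = \frac{2 U}{3}$ ($z{\left(U \right)} = \frac{U + U}{3} = \frac{2 U}{3}$)
$N = - \frac{1}{5}$ ($N = \frac{1}{-5} = - \frac{1}{5} \approx -0.2$)
$d{\left(T,E \right)} = - \frac{2}{3} - \frac{2 E}{15} - \frac{T}{5}$ ($d{\left(T,E \right)} = \left(\frac{2 \left(E + 5\right)}{3} + T\right) \left(- \frac{1}{5}\right) = \left(\frac{2 \left(5 + E\right)}{3} + T\right) \left(- \frac{1}{5}\right) = \left(\left(\frac{10}{3} + \frac{2 E}{3}\right) + T\right) \left(- \frac{1}{5}\right) = \left(\frac{10}{3} + T + \frac{2 E}{3}\right) \left(- \frac{1}{5}\right) = - \frac{2}{3} - \frac{2 E}{15} - \frac{T}{5}$)
$\frac{\left(-44 - 100\right) \left(-360\right) + d{\left(-12,1 \right)}}{-360702} = \frac{\left(-44 - 100\right) \left(-360\right) - - \frac{8}{5}}{-360702} = \left(\left(-44 - 100\right) \left(-360\right) - - \frac{8}{5}\right) \left(- \frac{1}{360702}\right) = \left(\left(-144\right) \left(-360\right) + \frac{8}{5}\right) \left(- \frac{1}{360702}\right) = \left(51840 + \frac{8}{5}\right) \left(- \frac{1}{360702}\right) = \frac{259208}{5} \left(- \frac{1}{360702}\right) = - \frac{129604}{901755}$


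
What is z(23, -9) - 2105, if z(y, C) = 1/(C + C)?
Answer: -37891/18 ≈ -2105.1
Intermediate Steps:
z(y, C) = 1/(2*C)
z(23, -9) - 2105 = (1/2)/(-9) - 2105 = (1/2)*(-1/9) - 2105 = -1/18 - 2105 = -37891/18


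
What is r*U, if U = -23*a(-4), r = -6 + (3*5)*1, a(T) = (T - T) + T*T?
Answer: -3312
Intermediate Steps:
a(T) = T**2 (a(T) = 0 + T**2 = T**2)
r = 9 (r = -6 + 15*1 = -6 + 15 = 9)
U = -368 (U = -23*(-4)**2 = -23*16 = -368)
r*U = 9*(-368) = -3312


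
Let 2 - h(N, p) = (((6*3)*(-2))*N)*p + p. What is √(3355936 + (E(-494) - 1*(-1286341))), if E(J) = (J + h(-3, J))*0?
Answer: √4642277 ≈ 2154.6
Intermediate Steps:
h(N, p) = 2 - p + 36*N*p (h(N, p) = 2 - ((((6*3)*(-2))*N)*p + p) = 2 - (((18*(-2))*N)*p + p) = 2 - ((-36*N)*p + p) = 2 - (-36*N*p + p) = 2 - (p - 36*N*p) = 2 + (-p + 36*N*p) = 2 - p + 36*N*p)
E(J) = 0 (E(J) = (J + (2 - J + 36*(-3)*J))*0 = (J + (2 - J - 108*J))*0 = (J + (2 - 109*J))*0 = (2 - 108*J)*0 = 0)
√(3355936 + (E(-494) - 1*(-1286341))) = √(3355936 + (0 - 1*(-1286341))) = √(3355936 + (0 + 1286341)) = √(3355936 + 1286341) = √4642277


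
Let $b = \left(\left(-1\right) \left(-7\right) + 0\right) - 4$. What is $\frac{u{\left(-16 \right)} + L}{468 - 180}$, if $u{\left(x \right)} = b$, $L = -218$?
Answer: $- \frac{215}{288} \approx -0.74653$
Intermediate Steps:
$b = 3$ ($b = \left(7 + 0\right) - 4 = 7 - 4 = 3$)
$u{\left(x \right)} = 3$
$\frac{u{\left(-16 \right)} + L}{468 - 180} = \frac{3 - 218}{468 - 180} = - \frac{215}{288}$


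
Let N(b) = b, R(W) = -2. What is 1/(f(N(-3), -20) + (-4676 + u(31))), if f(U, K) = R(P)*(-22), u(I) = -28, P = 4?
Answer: -1/4660 ≈ -0.00021459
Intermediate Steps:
f(U, K) = 44 (f(U, K) = -2*(-22) = 44)
1/(f(N(-3), -20) + (-4676 + u(31))) = 1/(44 + (-4676 - 28)) = 1/(44 - 4704) = 1/(-4660) = -1/4660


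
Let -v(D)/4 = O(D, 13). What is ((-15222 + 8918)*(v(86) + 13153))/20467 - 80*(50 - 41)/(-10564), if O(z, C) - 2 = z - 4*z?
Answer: -236027260868/54053347 ≈ -4366.6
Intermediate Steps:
O(z, C) = 2 - 3*z (O(z, C) = 2 + (z - 4*z) = 2 - 3*z)
v(D) = -8 + 12*D (v(D) = -4*(2 - 3*D) = -8 + 12*D)
((-15222 + 8918)*(v(86) + 13153))/20467 - 80*(50 - 41)/(-10564) = ((-15222 + 8918)*((-8 + 12*86) + 13153))/20467 - 80*(50 - 41)/(-10564) = -6304*((-8 + 1032) + 13153)*(1/20467) - 80*9*(-1/10564) = -6304*(1024 + 13153)*(1/20467) - 720*(-1/10564) = -6304*14177*(1/20467) + 180/2641 = -89371808*1/20467 + 180/2641 = -89371808/20467 + 180/2641 = -236027260868/54053347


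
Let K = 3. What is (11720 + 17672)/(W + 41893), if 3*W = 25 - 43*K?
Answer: 88176/125575 ≈ 0.70218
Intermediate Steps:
W = -104/3 (W = (25 - 43*3)/3 = (25 - 129)/3 = (⅓)*(-104) = -104/3 ≈ -34.667)
(11720 + 17672)/(W + 41893) = (11720 + 17672)/(-104/3 + 41893) = 29392/(125575/3) = 29392*(3/125575) = 88176/125575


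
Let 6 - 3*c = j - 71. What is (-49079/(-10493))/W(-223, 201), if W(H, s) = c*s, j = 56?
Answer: 49079/14763651 ≈ 0.0033243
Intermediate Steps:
c = 7 (c = 2 - (56 - 71)/3 = 2 - ⅓*(-15) = 2 + 5 = 7)
W(H, s) = 7*s
(-49079/(-10493))/W(-223, 201) = (-49079/(-10493))/((7*201)) = -49079*(-1/10493)/1407 = (49079/10493)*(1/1407) = 49079/14763651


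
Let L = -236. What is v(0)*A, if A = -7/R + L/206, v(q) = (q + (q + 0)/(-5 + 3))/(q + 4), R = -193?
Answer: 0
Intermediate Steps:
v(q) = q/(2*(4 + q)) (v(q) = (q + q/(-2))/(4 + q) = (q + q*(-½))/(4 + q) = (q - q/2)/(4 + q) = (q/2)/(4 + q) = q/(2*(4 + q)))
A = -22053/19879 (A = -7/(-193) - 236/206 = -7*(-1/193) - 236*1/206 = 7/193 - 118/103 = -22053/19879 ≈ -1.1094)
v(0)*A = ((½)*0/(4 + 0))*(-22053/19879) = ((½)*0/4)*(-22053/19879) = ((½)*0*(¼))*(-22053/19879) = 0*(-22053/19879) = 0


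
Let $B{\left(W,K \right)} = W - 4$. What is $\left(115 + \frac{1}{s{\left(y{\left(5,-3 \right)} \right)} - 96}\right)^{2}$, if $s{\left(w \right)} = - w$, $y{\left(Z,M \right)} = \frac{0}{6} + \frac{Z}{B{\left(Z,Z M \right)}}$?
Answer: $\frac{134884996}{10201} \approx 13223.0$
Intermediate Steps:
$B{\left(W,K \right)} = -4 + W$ ($B{\left(W,K \right)} = W - 4 = -4 + W$)
$y{\left(Z,M \right)} = \frac{Z}{-4 + Z}$ ($y{\left(Z,M \right)} = \frac{0}{6} + \frac{Z}{-4 + Z} = 0 \cdot \frac{1}{6} + \frac{Z}{-4 + Z} = 0 + \frac{Z}{-4 + Z} = \frac{Z}{-4 + Z}$)
$\left(115 + \frac{1}{s{\left(y{\left(5,-3 \right)} \right)} - 96}\right)^{2} = \left(115 + \frac{1}{- \frac{5}{-4 + 5} - 96}\right)^{2} = \left(115 + \frac{1}{- \frac{5}{1} - 96}\right)^{2} = \left(115 + \frac{1}{- 5 \cdot 1 - 96}\right)^{2} = \left(115 + \frac{1}{\left(-1\right) 5 - 96}\right)^{2} = \left(115 + \frac{1}{-5 - 96}\right)^{2} = \left(115 + \frac{1}{-101}\right)^{2} = \left(115 - \frac{1}{101}\right)^{2} = \left(\frac{11614}{101}\right)^{2} = \frac{134884996}{10201}$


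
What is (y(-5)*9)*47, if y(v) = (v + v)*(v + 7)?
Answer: -8460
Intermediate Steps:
y(v) = 2*v*(7 + v) (y(v) = (2*v)*(7 + v) = 2*v*(7 + v))
(y(-5)*9)*47 = ((2*(-5)*(7 - 5))*9)*47 = ((2*(-5)*2)*9)*47 = -20*9*47 = -180*47 = -8460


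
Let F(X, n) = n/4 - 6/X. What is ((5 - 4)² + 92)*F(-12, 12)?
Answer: 651/2 ≈ 325.50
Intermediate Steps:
F(X, n) = -6/X + n/4 (F(X, n) = n*(¼) - 6/X = n/4 - 6/X = -6/X + n/4)
((5 - 4)² + 92)*F(-12, 12) = ((5 - 4)² + 92)*(-6/(-12) + (¼)*12) = (1² + 92)*(-6*(-1/12) + 3) = (1 + 92)*(½ + 3) = 93*(7/2) = 651/2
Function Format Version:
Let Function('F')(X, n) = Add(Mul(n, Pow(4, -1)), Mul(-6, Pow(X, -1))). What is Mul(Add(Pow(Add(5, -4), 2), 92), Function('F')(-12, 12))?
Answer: Rational(651, 2) ≈ 325.50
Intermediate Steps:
Function('F')(X, n) = Add(Mul(-6, Pow(X, -1)), Mul(Rational(1, 4), n)) (Function('F')(X, n) = Add(Mul(n, Rational(1, 4)), Mul(-6, Pow(X, -1))) = Add(Mul(Rational(1, 4), n), Mul(-6, Pow(X, -1))) = Add(Mul(-6, Pow(X, -1)), Mul(Rational(1, 4), n)))
Mul(Add(Pow(Add(5, -4), 2), 92), Function('F')(-12, 12)) = Mul(Add(Pow(Add(5, -4), 2), 92), Add(Mul(-6, Pow(-12, -1)), Mul(Rational(1, 4), 12))) = Mul(Add(Pow(1, 2), 92), Add(Mul(-6, Rational(-1, 12)), 3)) = Mul(Add(1, 92), Add(Rational(1, 2), 3)) = Mul(93, Rational(7, 2)) = Rational(651, 2)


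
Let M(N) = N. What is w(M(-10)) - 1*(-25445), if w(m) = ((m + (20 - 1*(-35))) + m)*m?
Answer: 25095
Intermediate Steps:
w(m) = m*(55 + 2*m) (w(m) = ((m + (20 + 35)) + m)*m = ((m + 55) + m)*m = ((55 + m) + m)*m = (55 + 2*m)*m = m*(55 + 2*m))
w(M(-10)) - 1*(-25445) = -10*(55 + 2*(-10)) - 1*(-25445) = -10*(55 - 20) + 25445 = -10*35 + 25445 = -350 + 25445 = 25095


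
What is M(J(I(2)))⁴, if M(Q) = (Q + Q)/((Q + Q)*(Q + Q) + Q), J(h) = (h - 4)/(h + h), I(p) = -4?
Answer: 16/625 ≈ 0.025600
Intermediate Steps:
J(h) = (-4 + h)/(2*h) (J(h) = (-4 + h)/((2*h)) = (-4 + h)*(1/(2*h)) = (-4 + h)/(2*h))
M(Q) = 2*Q/(Q + 4*Q²) (M(Q) = (2*Q)/((2*Q)*(2*Q) + Q) = (2*Q)/(4*Q² + Q) = (2*Q)/(Q + 4*Q²) = 2*Q/(Q + 4*Q²))
M(J(I(2)))⁴ = (2/(1 + 4*((½)*(-4 - 4)/(-4))))⁴ = (2/(1 + 4*((½)*(-¼)*(-8))))⁴ = (2/(1 + 4*1))⁴ = (2/(1 + 4))⁴ = (2/5)⁴ = (2*(⅕))⁴ = (⅖)⁴ = 16/625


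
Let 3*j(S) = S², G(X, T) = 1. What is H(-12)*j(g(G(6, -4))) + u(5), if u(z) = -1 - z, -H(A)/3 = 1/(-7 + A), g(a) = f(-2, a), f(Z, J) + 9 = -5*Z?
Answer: -113/19 ≈ -5.9474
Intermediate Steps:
f(Z, J) = -9 - 5*Z
g(a) = 1 (g(a) = -9 - 5*(-2) = -9 + 10 = 1)
j(S) = S²/3
H(A) = -3/(-7 + A)
H(-12)*j(g(G(6, -4))) + u(5) = (-3/(-7 - 12))*((⅓)*1²) + (-1 - 1*5) = (-3/(-19))*((⅓)*1) + (-1 - 5) = -3*(-1/19)*(⅓) - 6 = (3/19)*(⅓) - 6 = 1/19 - 6 = -113/19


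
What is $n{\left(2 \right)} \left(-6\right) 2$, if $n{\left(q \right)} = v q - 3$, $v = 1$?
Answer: $12$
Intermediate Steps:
$n{\left(q \right)} = -3 + q$ ($n{\left(q \right)} = 1 q - 3 = q - 3 = -3 + q$)
$n{\left(2 \right)} \left(-6\right) 2 = \left(-3 + 2\right) \left(-6\right) 2 = \left(-1\right) \left(-6\right) 2 = 6 \cdot 2 = 12$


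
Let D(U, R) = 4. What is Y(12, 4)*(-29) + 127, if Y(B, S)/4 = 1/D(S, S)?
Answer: 98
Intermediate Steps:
Y(B, S) = 1 (Y(B, S) = 4/4 = 4*(¼) = 1)
Y(12, 4)*(-29) + 127 = 1*(-29) + 127 = -29 + 127 = 98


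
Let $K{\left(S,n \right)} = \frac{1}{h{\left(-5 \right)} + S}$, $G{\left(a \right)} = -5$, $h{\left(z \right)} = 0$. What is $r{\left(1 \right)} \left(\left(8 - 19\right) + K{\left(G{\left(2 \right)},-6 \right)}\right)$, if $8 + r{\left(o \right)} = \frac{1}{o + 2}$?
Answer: $\frac{1288}{15} \approx 85.867$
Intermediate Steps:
$K{\left(S,n \right)} = \frac{1}{S}$ ($K{\left(S,n \right)} = \frac{1}{0 + S} = \frac{1}{S}$)
$r{\left(o \right)} = -8 + \frac{1}{2 + o}$ ($r{\left(o \right)} = -8 + \frac{1}{o + 2} = -8 + \frac{1}{2 + o}$)
$r{\left(1 \right)} \left(\left(8 - 19\right) + K{\left(G{\left(2 \right)},-6 \right)}\right) = \frac{-15 - 8}{2 + 1} \left(\left(8 - 19\right) + \frac{1}{-5}\right) = \frac{-15 - 8}{3} \left(-11 - \frac{1}{5}\right) = \frac{1}{3} \left(-23\right) \left(- \frac{56}{5}\right) = \left(- \frac{23}{3}\right) \left(- \frac{56}{5}\right) = \frac{1288}{15}$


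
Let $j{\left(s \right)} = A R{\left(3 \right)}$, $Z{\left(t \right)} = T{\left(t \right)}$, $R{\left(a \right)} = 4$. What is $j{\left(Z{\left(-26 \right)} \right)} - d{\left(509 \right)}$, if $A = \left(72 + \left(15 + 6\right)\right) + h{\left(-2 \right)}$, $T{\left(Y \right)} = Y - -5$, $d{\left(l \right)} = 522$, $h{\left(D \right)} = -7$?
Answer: $-178$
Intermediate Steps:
$T{\left(Y \right)} = 5 + Y$ ($T{\left(Y \right)} = Y + 5 = 5 + Y$)
$Z{\left(t \right)} = 5 + t$
$A = 86$ ($A = \left(72 + \left(15 + 6\right)\right) - 7 = \left(72 + 21\right) - 7 = 93 - 7 = 86$)
$j{\left(s \right)} = 344$ ($j{\left(s \right)} = 86 \cdot 4 = 344$)
$j{\left(Z{\left(-26 \right)} \right)} - d{\left(509 \right)} = 344 - 522 = -178$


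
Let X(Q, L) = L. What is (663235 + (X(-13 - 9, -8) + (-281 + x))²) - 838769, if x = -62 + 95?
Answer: -109998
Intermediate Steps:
x = 33
(663235 + (X(-13 - 9, -8) + (-281 + x))²) - 838769 = (663235 + (-8 + (-281 + 33))²) - 838769 = (663235 + (-8 - 248)²) - 838769 = (663235 + (-256)²) - 838769 = (663235 + 65536) - 838769 = 728771 - 838769 = -109998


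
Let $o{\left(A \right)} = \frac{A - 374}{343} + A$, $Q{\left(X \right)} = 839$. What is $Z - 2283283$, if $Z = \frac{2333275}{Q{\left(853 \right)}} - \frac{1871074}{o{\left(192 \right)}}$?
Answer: $- \frac{9013944252549}{3935749} \approx -2.2903 \cdot 10^{6}$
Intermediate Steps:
$o{\left(A \right)} = - \frac{374}{343} + \frac{344 A}{343}$ ($o{\left(A \right)} = \frac{-374 + A}{343} + A = \left(- \frac{374}{343} + \frac{A}{343}\right) + A = - \frac{374}{343} + \frac{344 A}{343}$)
$Z = - \frac{27515468582}{3935749}$ ($Z = \frac{2333275}{839} - \frac{1871074}{- \frac{374}{343} + \frac{344}{343} \cdot 192} = 2333275 \cdot \frac{1}{839} - \frac{1871074}{- \frac{374}{343} + \frac{66048}{343}} = \frac{2333275}{839} - \frac{1871074}{\frac{9382}{49}} = \frac{2333275}{839} - \frac{45841313}{4691} = - \frac{27515468582}{3935749} \approx -6991.2$)
$Z - 2283283 = - \frac{27515468582}{3935749} - 2283283 = - \frac{9013944252549}{3935749}$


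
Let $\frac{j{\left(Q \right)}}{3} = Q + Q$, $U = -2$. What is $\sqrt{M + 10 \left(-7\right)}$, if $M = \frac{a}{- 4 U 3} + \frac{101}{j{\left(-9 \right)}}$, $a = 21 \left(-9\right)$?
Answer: $\frac{5 i \sqrt{4134}}{36} \approx 8.93 i$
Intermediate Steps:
$a = -189$
$j{\left(Q \right)} = 6 Q$ ($j{\left(Q \right)} = 3 \left(Q + Q\right) = 3 \cdot 2 Q = 6 Q$)
$M = - \frac{2105}{216}$ ($M = - \frac{189}{\left(-4\right) \left(-2\right) 3} + \frac{101}{6 \left(-9\right)} = - \frac{189}{8 \cdot 3} + \frac{101}{-54} = - \frac{189}{24} + 101 \left(- \frac{1}{54}\right) = \left(-189\right) \frac{1}{24} - \frac{101}{54} = - \frac{63}{8} - \frac{101}{54} = - \frac{2105}{216} \approx -9.7454$)
$\sqrt{M + 10 \left(-7\right)} = \sqrt{- \frac{2105}{216} + 10 \left(-7\right)} = \sqrt{- \frac{2105}{216} - 70} = \sqrt{- \frac{17225}{216}} = \frac{5 i \sqrt{4134}}{36}$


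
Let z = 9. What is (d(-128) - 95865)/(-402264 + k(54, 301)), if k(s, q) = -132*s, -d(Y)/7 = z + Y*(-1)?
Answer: 12103/51174 ≈ 0.23651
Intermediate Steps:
d(Y) = -63 + 7*Y (d(Y) = -7*(9 + Y*(-1)) = -7*(9 - Y) = -63 + 7*Y)
(d(-128) - 95865)/(-402264 + k(54, 301)) = ((-63 + 7*(-128)) - 95865)/(-402264 - 132*54) = ((-63 - 896) - 95865)/(-402264 - 7128) = (-959 - 95865)/(-409392) = -96824*(-1/409392) = 12103/51174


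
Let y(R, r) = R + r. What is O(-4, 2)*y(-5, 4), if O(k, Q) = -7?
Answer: 7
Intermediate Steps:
O(-4, 2)*y(-5, 4) = -7*(-5 + 4) = -7*(-1) = 7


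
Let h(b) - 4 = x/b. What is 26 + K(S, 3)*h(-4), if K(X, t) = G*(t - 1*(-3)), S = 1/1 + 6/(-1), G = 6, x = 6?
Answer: 116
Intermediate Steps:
S = -5 (S = 1*1 + 6*(-1) = 1 - 6 = -5)
K(X, t) = 18 + 6*t (K(X, t) = 6*(t - 1*(-3)) = 6*(t + 3) = 6*(3 + t) = 18 + 6*t)
h(b) = 4 + 6/b
26 + K(S, 3)*h(-4) = 26 + (18 + 6*3)*(4 + 6/(-4)) = 26 + (18 + 18)*(4 + 6*(-¼)) = 26 + 36*(4 - 3/2) = 26 + 36*(5/2) = 26 + 90 = 116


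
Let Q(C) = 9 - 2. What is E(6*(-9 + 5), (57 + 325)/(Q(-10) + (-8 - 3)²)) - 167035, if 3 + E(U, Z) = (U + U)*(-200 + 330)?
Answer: -173278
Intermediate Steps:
Q(C) = 7
E(U, Z) = -3 + 260*U (E(U, Z) = -3 + (U + U)*(-200 + 330) = -3 + (2*U)*130 = -3 + 260*U)
E(6*(-9 + 5), (57 + 325)/(Q(-10) + (-8 - 3)²)) - 167035 = (-3 + 260*(6*(-9 + 5))) - 167035 = (-3 + 260*(6*(-4))) - 167035 = (-3 + 260*(-24)) - 167035 = (-3 - 6240) - 167035 = -6243 - 167035 = -173278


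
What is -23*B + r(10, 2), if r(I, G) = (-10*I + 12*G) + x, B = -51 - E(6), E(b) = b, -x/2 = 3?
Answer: 1229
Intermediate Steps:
x = -6 (x = -2*3 = -6)
B = -57 (B = -51 - 1*6 = -51 - 6 = -57)
r(I, G) = -6 - 10*I + 12*G (r(I, G) = (-10*I + 12*G) - 6 = -6 - 10*I + 12*G)
-23*B + r(10, 2) = -23*(-57) + (-6 - 10*10 + 12*2) = 1311 + (-6 - 100 + 24) = 1311 - 82 = 1229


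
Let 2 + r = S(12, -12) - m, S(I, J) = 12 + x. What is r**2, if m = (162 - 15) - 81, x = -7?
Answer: 3969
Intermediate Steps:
m = 66 (m = 147 - 81 = 66)
S(I, J) = 5 (S(I, J) = 12 - 7 = 5)
r = -63 (r = -2 + (5 - 1*66) = -2 + (5 - 66) = -2 - 61 = -63)
r**2 = (-63)**2 = 3969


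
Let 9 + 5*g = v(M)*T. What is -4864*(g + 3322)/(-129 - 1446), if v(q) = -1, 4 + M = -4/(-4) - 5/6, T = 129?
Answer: 80119808/7875 ≈ 10174.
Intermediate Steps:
M = -23/6 (M = -4 + (-4/(-4) - 5/6) = -4 + (-4*(-1/4) - 5*1/6) = -4 + (1 - 5/6) = -4 + 1/6 = -23/6 ≈ -3.8333)
g = -138/5 (g = -9/5 + (-1*129)/5 = -9/5 + (1/5)*(-129) = -9/5 - 129/5 = -138/5 ≈ -27.600)
-4864*(g + 3322)/(-129 - 1446) = -4864*(-138/5 + 3322)/(-129 - 1446) = -4864/((-1575/16472/5)) = -4864/((-1575*5/16472)) = -4864/(-7875/16472) = -4864*(-16472/7875) = 80119808/7875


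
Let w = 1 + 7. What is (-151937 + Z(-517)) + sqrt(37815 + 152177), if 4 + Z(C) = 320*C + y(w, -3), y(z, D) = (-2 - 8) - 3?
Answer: -317394 + 2*sqrt(47498) ≈ -3.1696e+5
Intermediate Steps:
w = 8
y(z, D) = -13 (y(z, D) = -10 - 3 = -13)
Z(C) = -17 + 320*C (Z(C) = -4 + (320*C - 13) = -4 + (-13 + 320*C) = -17 + 320*C)
(-151937 + Z(-517)) + sqrt(37815 + 152177) = (-151937 + (-17 + 320*(-517))) + sqrt(37815 + 152177) = (-151937 + (-17 - 165440)) + sqrt(189992) = (-151937 - 165457) + 2*sqrt(47498) = -317394 + 2*sqrt(47498)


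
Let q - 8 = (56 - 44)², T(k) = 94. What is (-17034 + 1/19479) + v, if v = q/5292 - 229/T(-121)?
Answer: -13756600256125/807482466 ≈ -17036.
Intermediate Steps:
q = 152 (q = 8 + (56 - 44)² = 8 + 12² = 8 + 144 = 152)
v = -299395/124362 (v = 152/5292 - 229/94 = 152*(1/5292) - 229*1/94 = 38/1323 - 229/94 = -299395/124362 ≈ -2.4074)
(-17034 + 1/19479) + v = (-17034 + 1/19479) - 299395/124362 = -331805285/19479 - 299395/124362 = -13756600256125/807482466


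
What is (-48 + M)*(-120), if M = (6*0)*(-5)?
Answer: 5760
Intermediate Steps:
M = 0 (M = 0*(-5) = 0)
(-48 + M)*(-120) = (-48 + 0)*(-120) = -48*(-120) = 5760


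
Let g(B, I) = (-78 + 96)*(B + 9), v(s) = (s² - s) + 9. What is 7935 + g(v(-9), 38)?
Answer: 9879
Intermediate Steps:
v(s) = 9 + s² - s
g(B, I) = 162 + 18*B (g(B, I) = 18*(9 + B) = 162 + 18*B)
7935 + g(v(-9), 38) = 7935 + (162 + 18*(9 + (-9)² - 1*(-9))) = 7935 + (162 + 18*(9 + 81 + 9)) = 7935 + (162 + 18*99) = 7935 + (162 + 1782) = 7935 + 1944 = 9879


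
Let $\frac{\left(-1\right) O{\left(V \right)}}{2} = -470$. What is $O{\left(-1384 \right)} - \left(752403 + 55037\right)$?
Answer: $-806500$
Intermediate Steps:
$O{\left(V \right)} = 940$ ($O{\left(V \right)} = \left(-2\right) \left(-470\right) = 940$)
$O{\left(-1384 \right)} - \left(752403 + 55037\right) = 940 - \left(752403 + 55037\right) = 940 - 807440 = -806500$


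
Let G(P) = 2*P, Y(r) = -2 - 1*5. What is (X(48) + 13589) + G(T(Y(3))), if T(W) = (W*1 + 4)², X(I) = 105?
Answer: 13712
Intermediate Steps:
Y(r) = -7 (Y(r) = -2 - 5 = -7)
T(W) = (4 + W)² (T(W) = (W + 4)² = (4 + W)²)
(X(48) + 13589) + G(T(Y(3))) = (105 + 13589) + 2*(4 - 7)² = 13694 + 2*(-3)² = 13694 + 2*9 = 13694 + 18 = 13712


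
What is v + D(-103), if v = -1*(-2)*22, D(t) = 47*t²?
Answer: 498667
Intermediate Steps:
v = 44 (v = 2*22 = 44)
v + D(-103) = 44 + 47*(-103)² = 44 + 47*10609 = 44 + 498623 = 498667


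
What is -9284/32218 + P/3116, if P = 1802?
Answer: 7281973/25097822 ≈ 0.29014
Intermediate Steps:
-9284/32218 + P/3116 = -9284/32218 + 1802/3116 = -9284*1/32218 + 1802*(1/3116) = -4642/16109 + 901/1558 = 7281973/25097822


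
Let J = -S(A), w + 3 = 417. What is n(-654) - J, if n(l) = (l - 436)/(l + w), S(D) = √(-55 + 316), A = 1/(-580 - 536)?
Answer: 109/24 + 3*√29 ≈ 20.697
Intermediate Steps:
A = -1/1116 (A = 1/(-1116) = -1/1116 ≈ -0.00089606)
w = 414 (w = -3 + 417 = 414)
S(D) = 3*√29 (S(D) = √261 = 3*√29)
n(l) = (-436 + l)/(414 + l) (n(l) = (l - 436)/(l + 414) = (-436 + l)/(414 + l))
J = -3*√29 ≈ -16.155
n(-654) - J = (-436 - 654)/(414 - 654) - (-3)*√29 = -1090/(-240) + 3*√29 = -1/240*(-1090) + 3*√29 = 109/24 + 3*√29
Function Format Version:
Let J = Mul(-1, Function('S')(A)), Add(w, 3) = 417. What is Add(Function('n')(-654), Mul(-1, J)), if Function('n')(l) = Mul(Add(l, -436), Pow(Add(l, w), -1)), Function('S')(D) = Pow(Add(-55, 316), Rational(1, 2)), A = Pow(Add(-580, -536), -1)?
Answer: Add(Rational(109, 24), Mul(3, Pow(29, Rational(1, 2)))) ≈ 20.697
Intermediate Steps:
A = Rational(-1, 1116) (A = Pow(-1116, -1) = Rational(-1, 1116) ≈ -0.00089606)
w = 414 (w = Add(-3, 417) = 414)
Function('S')(D) = Mul(3, Pow(29, Rational(1, 2))) (Function('S')(D) = Pow(261, Rational(1, 2)) = Mul(3, Pow(29, Rational(1, 2))))
Function('n')(l) = Mul(Pow(Add(414, l), -1), Add(-436, l)) (Function('n')(l) = Mul(Add(l, -436), Pow(Add(l, 414), -1)) = Mul(Add(-436, l), Pow(Add(414, l), -1)) = Mul(Pow(Add(414, l), -1), Add(-436, l)))
J = Mul(-3, Pow(29, Rational(1, 2))) (J = Mul(-1, Mul(3, Pow(29, Rational(1, 2)))) = Mul(-3, Pow(29, Rational(1, 2))) ≈ -16.155)
Add(Function('n')(-654), Mul(-1, J)) = Add(Mul(Pow(Add(414, -654), -1), Add(-436, -654)), Mul(-1, Mul(-3, Pow(29, Rational(1, 2))))) = Add(Mul(Pow(-240, -1), -1090), Mul(3, Pow(29, Rational(1, 2)))) = Add(Mul(Rational(-1, 240), -1090), Mul(3, Pow(29, Rational(1, 2)))) = Add(Rational(109, 24), Mul(3, Pow(29, Rational(1, 2))))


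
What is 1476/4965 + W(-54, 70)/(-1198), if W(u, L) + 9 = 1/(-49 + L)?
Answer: 6344438/20818245 ≈ 0.30475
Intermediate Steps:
W(u, L) = -9 + 1/(-49 + L)
1476/4965 + W(-54, 70)/(-1198) = 1476/4965 + ((442 - 9*70)/(-49 + 70))/(-1198) = 1476*(1/4965) + ((442 - 630)/21)*(-1/1198) = 492/1655 + ((1/21)*(-188))*(-1/1198) = 492/1655 - 188/21*(-1/1198) = 492/1655 + 94/12579 = 6344438/20818245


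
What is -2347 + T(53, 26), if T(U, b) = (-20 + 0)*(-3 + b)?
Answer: -2807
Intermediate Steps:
T(U, b) = 60 - 20*b (T(U, b) = -20*(-3 + b) = 60 - 20*b)
-2347 + T(53, 26) = -2347 + (60 - 20*26) = -2347 + (60 - 520) = -2347 - 460 = -2807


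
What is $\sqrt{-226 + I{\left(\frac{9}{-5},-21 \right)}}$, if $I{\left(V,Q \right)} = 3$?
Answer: $i \sqrt{223} \approx 14.933 i$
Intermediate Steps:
$\sqrt{-226 + I{\left(\frac{9}{-5},-21 \right)}} = \sqrt{-226 + 3} = \sqrt{-223} = i \sqrt{223}$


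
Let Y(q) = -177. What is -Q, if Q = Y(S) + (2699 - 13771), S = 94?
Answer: 11249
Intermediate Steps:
Q = -11249 (Q = -177 + (2699 - 13771) = -177 - 11072 = -11249)
-Q = -1*(-11249) = 11249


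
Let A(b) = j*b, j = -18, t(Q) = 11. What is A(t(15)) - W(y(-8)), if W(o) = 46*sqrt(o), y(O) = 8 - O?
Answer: -382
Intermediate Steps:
A(b) = -18*b
A(t(15)) - W(y(-8)) = -18*11 - 46*sqrt(8 - 1*(-8)) = -198 - 46*sqrt(8 + 8) = -198 - 46*sqrt(16) = -198 - 46*4 = -198 - 1*184 = -198 - 184 = -382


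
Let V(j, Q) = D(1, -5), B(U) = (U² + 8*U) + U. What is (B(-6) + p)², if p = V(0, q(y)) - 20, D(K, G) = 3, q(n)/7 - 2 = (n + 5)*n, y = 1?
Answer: 1225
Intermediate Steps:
q(n) = 14 + 7*n*(5 + n) (q(n) = 14 + 7*((n + 5)*n) = 14 + 7*((5 + n)*n) = 14 + 7*(n*(5 + n)) = 14 + 7*n*(5 + n))
B(U) = U² + 9*U
V(j, Q) = 3
p = -17 (p = 3 - 20 = -17)
(B(-6) + p)² = (-6*(9 - 6) - 17)² = (-6*3 - 17)² = (-18 - 17)² = (-35)² = 1225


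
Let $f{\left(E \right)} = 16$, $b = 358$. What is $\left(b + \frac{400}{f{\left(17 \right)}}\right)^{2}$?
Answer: $146689$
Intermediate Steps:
$\left(b + \frac{400}{f{\left(17 \right)}}\right)^{2} = \left(358 + \frac{400}{16}\right)^{2} = \left(358 + 400 \cdot \frac{1}{16}\right)^{2} = \left(358 + 25\right)^{2} = 383^{2} = 146689$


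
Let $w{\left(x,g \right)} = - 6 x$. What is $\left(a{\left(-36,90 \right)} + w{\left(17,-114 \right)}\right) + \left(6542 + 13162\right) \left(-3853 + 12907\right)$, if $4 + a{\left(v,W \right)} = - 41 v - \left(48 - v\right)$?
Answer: $178401302$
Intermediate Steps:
$a{\left(v,W \right)} = -52 - 40 v$ ($a{\left(v,W \right)} = -4 - \left(48 + 40 v\right) = -52 - 40 v$)
$\left(a{\left(-36,90 \right)} + w{\left(17,-114 \right)}\right) + \left(6542 + 13162\right) \left(-3853 + 12907\right) = \left(\left(-52 - -1440\right) - 102\right) + \left(6542 + 13162\right) \left(-3853 + 12907\right) = \left(\left(-52 + 1440\right) - 102\right) + 19704 \cdot 9054 = \left(1388 - 102\right) + 178400016 = 1286 + 178400016 = 178401302$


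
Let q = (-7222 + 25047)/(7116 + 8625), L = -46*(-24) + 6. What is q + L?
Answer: 17490335/15741 ≈ 1111.1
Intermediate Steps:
L = 1110 (L = 1104 + 6 = 1110)
q = 17825/15741 ≈ 1.1324
q + L = 17825/15741 + 1110 = 17490335/15741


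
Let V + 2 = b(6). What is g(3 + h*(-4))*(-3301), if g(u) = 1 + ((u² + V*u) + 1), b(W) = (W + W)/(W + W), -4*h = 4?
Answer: -145244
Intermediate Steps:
h = -1 (h = -¼*4 = -1)
b(W) = 1 (b(W) = (2*W)/((2*W)) = (2*W)*(1/(2*W)) = 1)
V = -1 (V = -2 + 1 = -1)
g(u) = 2 + u² - u (g(u) = 1 + ((u² - u) + 1) = 1 + (1 + u² - u) = 2 + u² - u)
g(3 + h*(-4))*(-3301) = (2 + (3 - 1*(-4))² - (3 - 1*(-4)))*(-3301) = (2 + (3 + 4)² - (3 + 4))*(-3301) = (2 + 7² - 1*7)*(-3301) = (2 + 49 - 7)*(-3301) = 44*(-3301) = -145244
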